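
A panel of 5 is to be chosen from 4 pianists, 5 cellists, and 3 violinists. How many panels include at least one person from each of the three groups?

Total 5-person selections from all 12: C(12,5) = 792.
Subtract selections that omit an entire group: no pianists → C(8,5) = 56; no cellists → C(7,5) = 21; no violinists → C(9,5) = 126.
Add back selections omitting two groups (i.e. drawn from a single group): C(4,5) + C(5,5) + C(3,5) = 1.
By inclusion–exclusion: 792 − 203 + 1 = 590.

590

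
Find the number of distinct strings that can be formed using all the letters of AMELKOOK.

10080

Letter multiplicities in AMELKOOK: A×1, E×1, K×2, L×1, M×1, O×2.
So there are 8! / (2!·2!) = 10080 distinguishable arrangements.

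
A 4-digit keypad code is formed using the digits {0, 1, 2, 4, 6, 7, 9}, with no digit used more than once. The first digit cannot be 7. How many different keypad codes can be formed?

720

The first digit has 7−1 = 6 choices (anything except 7).
The remaining 3 digits are filled from the other 6 symbols without repetition: 6 × 5 × 4 = 120.
Total: 6 × 120 = 720.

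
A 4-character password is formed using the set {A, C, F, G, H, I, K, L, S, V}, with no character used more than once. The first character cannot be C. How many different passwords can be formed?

4536

The first character has 10−1 = 9 choices (anything except C).
The remaining 3 characters are filled from the other 9 symbols without repetition: 9 × 8 × 7 = 504.
Total: 9 × 504 = 4536.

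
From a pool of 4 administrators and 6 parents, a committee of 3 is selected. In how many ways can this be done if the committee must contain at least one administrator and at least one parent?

96

Unrestricted: C(10,3) = 120 ways to pick any 3 of the 10.
Subtract selections that omit an entire group: no administrators → C(6,3) = 20; no parents → C(4,3) = 4.
Both groups omitted at once is impossible, so 120 − 24 = 96.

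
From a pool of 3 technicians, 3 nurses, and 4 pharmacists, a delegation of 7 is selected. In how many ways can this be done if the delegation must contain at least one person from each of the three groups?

With no constraint there are C(10,7) = 120 possible selections.
Selections missing a whole group: no technicians → C(7,7) = 1; no nurses → C(7,7) = 1; no pharmacists → C(6,7) = 0.
Add back selections omitting two groups (i.e. drawn from a single group): C(3,7) + C(3,7) + C(4,7) = 0.
By inclusion–exclusion: 120 − 2 + 0 = 118.

118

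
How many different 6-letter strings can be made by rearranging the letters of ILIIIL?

ILIIIL has 6 letters with I appearing 4 times and L appearing twice.
Dividing 6! = 720 by 4!·2! = 48 for the repeated letters gives 15.

15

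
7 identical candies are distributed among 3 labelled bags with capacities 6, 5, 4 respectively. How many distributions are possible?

By stars and bars, unrestricted non-negative solutions to x_1+…+x_3 = 7 number C(7+2,2) = 36.
Subtract solutions that violate a single cap (substitute x_i' = x_i − (cap_i+1)): x_1 ≥ 7 gives C(2,2) = 1; x_2 ≥ 6 gives C(3,2) = 3; x_3 ≥ 5 gives C(4,2) = 6. Together 10.
No two caps can be exceeded simultaneously, so the pair terms are all 0.
By inclusion–exclusion the count is 36 − 10 + 0 = 26.

26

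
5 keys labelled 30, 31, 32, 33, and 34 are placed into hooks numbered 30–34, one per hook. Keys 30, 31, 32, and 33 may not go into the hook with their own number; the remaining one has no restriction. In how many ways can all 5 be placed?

Let Aᵢ (for 30 ≤ i ≤ 33) be the placements that put key i in its forbidden hook. Any j of these fix j positions, leaving (5−j)! ways to fill the rest, and there are C(4,j) ways to pick which j.
By inclusion–exclusion, the number of valid placements is Σ_{j=0}^{4} (−1)^j C(4,j)·(5−j)!.
Computing: 120 − 96 + 36 − 8 + 1 = 53.

53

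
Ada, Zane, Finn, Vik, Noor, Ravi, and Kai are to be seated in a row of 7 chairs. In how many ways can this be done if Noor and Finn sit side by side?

1440

Place the 5 others and the Noor-Finn pair as 6 objects in a line; the pair has 2 internal arrangements.
So the count is 2·(6)! = 1440.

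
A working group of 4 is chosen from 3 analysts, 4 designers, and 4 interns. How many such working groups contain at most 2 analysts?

Split by how many analysts are chosen (0 through 2).
Sum: C(3,0)·C(8,4) + C(3,1)·C(8,3) + C(3,2)·C(8,2) = 70 + 168 + 84 = 322.

322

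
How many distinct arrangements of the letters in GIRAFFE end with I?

360

With the last slot taken by I, it remains to arrange the other 6 letters (GRAFFE).
Those 6 letters have F appearing twice, giving (6)!/(2!) = 360.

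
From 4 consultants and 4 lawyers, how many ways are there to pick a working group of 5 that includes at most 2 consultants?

Split by how many consultants are chosen (0 through 2).
Sum: C(4,0)·C(4,5) + C(4,1)·C(4,4) + C(4,2)·C(4,3) = 0 + 4 + 24 = 28.

28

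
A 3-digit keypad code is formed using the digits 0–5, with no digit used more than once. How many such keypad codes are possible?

120

This is a permutation of 3 out of 6: P(6,3) = 6!/3!.
6 × 5 × 4 = 120.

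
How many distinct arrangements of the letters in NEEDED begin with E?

30

With the first slot taken by E, it remains to arrange the other 5 letters (NEDED).
Those 5 letters have D appearing twice and E appearing twice, giving (5)!/(2!·2!) = 30.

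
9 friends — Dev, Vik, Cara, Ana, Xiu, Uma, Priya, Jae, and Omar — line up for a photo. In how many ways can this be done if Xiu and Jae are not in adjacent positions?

There are 9! = 362880 arrangements in all. If Xiu and Jae are adjacent, merging them into one block gives 2·(8)! = 80640 arrangements.
Complementary counting: 362880 − 80640 = 282240.

282240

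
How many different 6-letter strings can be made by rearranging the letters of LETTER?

180

LETTER has 6 letters with E appearing twice and T appearing twice.
The number of distinct arrangements is 6!/(2!·2!) = 720/4 = 180.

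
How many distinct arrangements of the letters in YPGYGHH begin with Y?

With the first slot taken by Y, it remains to arrange the other 6 letters (PGYGHH).
Those 6 letters have G appearing twice and H appearing twice, giving (6)!/(2!·2!) = 180.

180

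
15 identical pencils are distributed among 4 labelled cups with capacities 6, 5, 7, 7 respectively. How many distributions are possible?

211

Ignoring the caps, the number of non-negative solutions to x_1+…+x_4 = 15 is C(18,3) = 816.
Subtract solutions that violate a single cap (substitute x_i' = x_i − (cap_i+1)): x_1 ≥ 7 gives C(11,3) = 165; x_2 ≥ 6 gives C(12,3) = 220; x_3 ≥ 8 gives C(10,3) = 120; x_4 ≥ 8 gives C(10,3) = 120. Together 625.
Add back pairs where two caps are both exceeded: 10 + 1 + 1 + 4 + 4 + 0 = 20.
By inclusion–exclusion the count is 816 − 625 + 20 = 211.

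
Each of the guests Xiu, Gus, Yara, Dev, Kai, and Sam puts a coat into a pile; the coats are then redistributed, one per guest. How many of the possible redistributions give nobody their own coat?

This is the derangement count D_6: permutations of 6 items with no fixed point.
By inclusion–exclusion this is Σ_{j=0}^{6} (−1)^j C(6,j)·(6−j)!.
Computing: 720 − 720 + 360 − 120 + 30 − 6 + 1 = 265.

265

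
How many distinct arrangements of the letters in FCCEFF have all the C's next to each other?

20

Treat the 2 copies of C as a single block. The multiset to arrange is then {CC, E, F, F, F}, 5 items in all.
That gives (5)!/(3!) = 20 arrangements.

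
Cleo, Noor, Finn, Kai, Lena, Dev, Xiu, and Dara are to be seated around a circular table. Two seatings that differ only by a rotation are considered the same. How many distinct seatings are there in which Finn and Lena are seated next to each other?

1440

Treat {Finn, Lena} as one unit (2 internal orders) and seat the resulting 7 units around the table: (6)! circular arrangements.
So 2 × (6)! = 2 × 720 = 1440.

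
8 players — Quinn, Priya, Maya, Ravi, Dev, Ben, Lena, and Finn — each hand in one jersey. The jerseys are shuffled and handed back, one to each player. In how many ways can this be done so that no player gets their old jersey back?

14833

Let Aᵢ be the assignments in which player i gets their old jersey. We want the size of the complement of A₁∪…∪A_8.
By inclusion–exclusion this is Σ_{j=0}^{8} (−1)^j C(8,j)·(8−j)!.
Computing: 40320 − 40320 + 20160 − 6720 + 1680 − 336 + 56 − 8 + 1 = 14833.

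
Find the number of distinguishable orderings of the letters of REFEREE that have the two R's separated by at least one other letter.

Total arrangements of REFEREE: 7!/(4!·2!) = 105.
If the two R's are adjacent, glue them into one block, leaving 6 items to arrange: (6)!/(4!) = 30 ways.
Subtracting, 105 − 30 = 75 arrangements keep the R's apart.

75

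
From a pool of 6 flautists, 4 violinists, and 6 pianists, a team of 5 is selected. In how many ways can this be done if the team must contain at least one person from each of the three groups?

Total 5-person selections from all 16: C(16,5) = 4368.
Selections missing a whole group: no flautists → C(10,5) = 252; no violinists → C(12,5) = 792; no pianists → C(10,5) = 252.
Add back selections omitting two groups (i.e. drawn from a single group): C(6,5) + C(4,5) + C(6,5) = 12.
By inclusion–exclusion: 4368 − 1296 + 12 = 3084.

3084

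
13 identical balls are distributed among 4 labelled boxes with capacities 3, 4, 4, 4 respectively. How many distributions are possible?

10

Without the upper bounds there are C(16,3) = 560 ways to split 13 among 4 boxes.
Subtract solutions that violate a single cap (substitute x_i' = x_i − (cap_i+1)): x_1 ≥ 4 gives C(12,3) = 220; x_2 ≥ 5 gives C(11,3) = 165; x_3 ≥ 5 gives C(11,3) = 165; x_4 ≥ 5 gives C(11,3) = 165. Together 715.
Add back pairs where two caps are both exceeded: 35 + 35 + 35 + 20 + 20 + 20 = 165.
By inclusion–exclusion the count is 560 − 715 + 165 = 10.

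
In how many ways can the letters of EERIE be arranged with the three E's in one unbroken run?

6

Treat the 3 copies of E as a single block. The multiset to arrange is then {EEE, I, R}, 3 items in all.
All 3 items are distinct, so there are (3)! = 6 arrangements.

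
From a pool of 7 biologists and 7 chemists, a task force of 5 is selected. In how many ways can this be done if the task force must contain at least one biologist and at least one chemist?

With no constraint there are C(14,5) = 2002 possible selections.
Selections missing a whole group: no biologists → C(7,5) = 21; no chemists → C(7,5) = 21.
Both groups omitted at once is impossible, so 2002 − 42 = 1960.

1960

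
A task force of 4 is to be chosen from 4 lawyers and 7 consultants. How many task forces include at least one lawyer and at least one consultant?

294

Unrestricted: C(11,4) = 330 ways to pick any 4 of the 11.
Subtract selections that omit an entire group: no lawyers → C(7,4) = 35; no consultants → C(4,4) = 1.
Both groups omitted at once is impossible, so 330 − 36 = 294.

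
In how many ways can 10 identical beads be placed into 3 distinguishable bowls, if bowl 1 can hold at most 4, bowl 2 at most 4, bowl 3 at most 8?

22

Without the upper bounds there are C(12,2) = 66 ways to split 10 among 3 bowls.
Subtract solutions that violate a single cap (substitute x_i' = x_i − (cap_i+1)): x_1 ≥ 5 gives C(7,2) = 21; x_2 ≥ 5 gives C(7,2) = 21; x_3 ≥ 9 gives C(3,2) = 3. Together 45.
Add back pairs where two caps are both exceeded: 1 + 0 + 0 = 1.
By inclusion–exclusion the count is 66 − 45 + 1 = 22.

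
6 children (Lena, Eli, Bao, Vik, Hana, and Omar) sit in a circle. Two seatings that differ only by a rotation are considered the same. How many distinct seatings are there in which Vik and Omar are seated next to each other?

48

Glue Vik and Omar into a block (2 internal orders). Seating 5 units around a circle gives (4)! arrangements.
So 2 × (4)! = 2 × 24 = 48.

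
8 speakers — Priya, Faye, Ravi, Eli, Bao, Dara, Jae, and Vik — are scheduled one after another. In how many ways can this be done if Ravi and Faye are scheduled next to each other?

10080

Glue Ravi and Faye into one block (2 internal orders), leaving 7 units to arrange in a row.
That gives 2 × 7! = 2 × 5040 = 10080.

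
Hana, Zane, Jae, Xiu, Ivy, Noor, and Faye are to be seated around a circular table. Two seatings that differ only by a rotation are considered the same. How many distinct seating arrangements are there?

Fix one person's seat to break rotational symmetry; the remaining 6 people can be arranged in (6)! = 720 ways.

720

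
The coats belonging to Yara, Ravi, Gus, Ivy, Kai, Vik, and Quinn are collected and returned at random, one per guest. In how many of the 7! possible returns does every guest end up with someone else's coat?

1854

Count assignments avoiding every fixed point. For any j of the 7 guests fixed to their own coat, the other 7−j can be arranged in (7−j)! ways.
By inclusion–exclusion this is Σ_{j=0}^{7} (−1)^j C(7,j)·(7−j)!.
Computing: 5040 − 5040 + 2520 − 840 + 210 − 42 + 7 − 1 = 1854.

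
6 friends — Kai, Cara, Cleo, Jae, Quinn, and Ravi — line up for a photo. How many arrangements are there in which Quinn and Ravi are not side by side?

There are 6! = 720 arrangements in all. If Quinn and Ravi are adjacent, merging them into one block gives 2·(5)! = 240 arrangements.
Complementary counting: 720 − 240 = 480.

480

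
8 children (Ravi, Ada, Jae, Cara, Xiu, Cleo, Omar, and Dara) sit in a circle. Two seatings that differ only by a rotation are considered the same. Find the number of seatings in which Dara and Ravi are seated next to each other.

Glue Dara and Ravi into a block (2 internal orders). Seating 7 units around a circle gives (6)! arrangements.
So 2 × (6)! = 2 × 720 = 1440.

1440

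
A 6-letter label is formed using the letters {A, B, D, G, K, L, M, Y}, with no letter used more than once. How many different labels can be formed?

This is a permutation of 6 out of 8: P(8,6) = 8!/2!.
8 × 7 × 6 × 5 × 4 × 3 = 20160.

20160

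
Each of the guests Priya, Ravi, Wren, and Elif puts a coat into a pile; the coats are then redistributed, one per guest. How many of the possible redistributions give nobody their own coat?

9

Let Aᵢ be the assignments in which guest i gets their own coat. We want the size of the complement of A₁∪…∪A_4.
By inclusion–exclusion this is Σ_{j=0}^{4} (−1)^j C(4,j)·(4−j)!.
Computing: 24 − 24 + 12 − 4 + 1 = 9.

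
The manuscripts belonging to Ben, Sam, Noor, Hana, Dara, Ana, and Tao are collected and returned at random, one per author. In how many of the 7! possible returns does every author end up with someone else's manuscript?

1854

This is the derangement count D_7: permutations of 7 items with no fixed point.
By inclusion–exclusion this is Σ_{j=0}^{7} (−1)^j C(7,j)·(7−j)!.
Computing: 5040 − 5040 + 2520 − 840 + 210 − 42 + 7 − 1 = 1854.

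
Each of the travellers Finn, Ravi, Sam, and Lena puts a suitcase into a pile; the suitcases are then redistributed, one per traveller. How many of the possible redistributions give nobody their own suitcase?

Count assignments avoiding every fixed point. For any j of the 4 travellers fixed to their own suitcase, the other 4−j can be arranged in (4−j)! ways.
By inclusion–exclusion this is Σ_{j=0}^{4} (−1)^j C(4,j)·(4−j)!.
Computing: 24 − 24 + 12 − 4 + 1 = 9.

9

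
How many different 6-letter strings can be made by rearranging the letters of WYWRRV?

Letter multiplicities in WYWRRV: R×2, V×1, W×2, Y×1.
So there are 6! / (2!·2!) = 180 distinguishable arrangements.

180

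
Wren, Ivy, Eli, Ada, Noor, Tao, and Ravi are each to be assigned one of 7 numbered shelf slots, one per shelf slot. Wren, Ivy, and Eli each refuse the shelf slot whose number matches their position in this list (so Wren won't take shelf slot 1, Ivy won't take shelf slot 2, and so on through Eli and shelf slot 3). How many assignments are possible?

Let Aᵢ (for i ∈ {1, 2, 3}) be the placements that put person i in their forbidden shelf slot. Any j of these fix j positions, leaving (7−j)! ways to fill the rest, and there are C(3,j) ways to pick which j.
By inclusion–exclusion, the number of valid placements is Σ_{j=0}^{3} (−1)^j C(3,j)·(7−j)!.
Computing: 5040 − 2160 + 360 − 24 = 3216.

3216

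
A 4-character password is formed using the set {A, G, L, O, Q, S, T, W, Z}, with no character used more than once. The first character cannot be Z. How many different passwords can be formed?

The first character has 9−1 = 8 choices (anything except Z).
The remaining 3 characters are filled from the other 8 symbols without repetition: 8 × 7 × 6 = 336.
Total: 8 × 336 = 2688.

2688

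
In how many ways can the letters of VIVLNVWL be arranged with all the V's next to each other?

360

Treat the 3 copies of V as a single block. The multiset to arrange is then {VVV, I, L, L, N, W}, 6 items in all.
That gives (6)!/(2!) = 360 arrangements.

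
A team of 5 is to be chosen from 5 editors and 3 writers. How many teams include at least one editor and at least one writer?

Total 5-person selections from all 8: C(8,5) = 56.
Selections missing a whole group: no editors → C(3,5) = 0; no writers → C(5,5) = 1.
Both groups omitted at once is impossible, so 56 − 1 = 55.

55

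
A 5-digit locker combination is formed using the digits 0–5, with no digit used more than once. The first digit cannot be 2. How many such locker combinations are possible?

600

The first digit has 6−1 = 5 choices (anything except 2).
The remaining 4 digits are filled from the other 5 symbols without repetition: 5 × 4 × 3 × 2 = 120.
Total: 5 × 120 = 600.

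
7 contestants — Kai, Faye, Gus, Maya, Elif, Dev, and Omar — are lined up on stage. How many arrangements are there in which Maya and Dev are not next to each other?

There are 7! = 5040 arrangements in all. If Maya and Dev are adjacent, merging them into one block gives 2·(6)! = 1440 arrangements.
So 5040 − 1440 = 3600 arrangements keep them apart.

3600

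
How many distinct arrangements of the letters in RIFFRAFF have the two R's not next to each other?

Total arrangements of RIFFRAFF: 8!/(4!·2!) = 840.
If the two R's are adjacent, glue them into one block, leaving 7 items to arrange: (7)!/(4!) = 210 ways.
Hence 840 − 210 = 630.

630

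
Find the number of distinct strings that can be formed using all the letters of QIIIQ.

10

The 5 letters of QIIIQ have repeats: I appearing 3 times and Q appearing twice.
The number of distinct arrangements is 5!/(3!·2!) = 120/12 = 10.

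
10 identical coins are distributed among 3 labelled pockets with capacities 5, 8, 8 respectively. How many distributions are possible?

45

By stars and bars, unrestricted non-negative solutions to x_1+…+x_3 = 10 number C(10+2,2) = 66.
Subtract solutions that violate a single cap (substitute x_i' = x_i − (cap_i+1)): x_1 ≥ 6 gives C(6,2) = 15; x_2 ≥ 9 gives C(3,2) = 3; x_3 ≥ 9 gives C(3,2) = 3. Together 21.
No two caps can be exceeded simultaneously, so the pair terms are all 0.
By inclusion–exclusion the count is 66 − 21 + 0 = 45.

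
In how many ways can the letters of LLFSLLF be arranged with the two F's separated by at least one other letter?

Total arrangements of LLFSLLF: 7!/(4!·2!) = 105.
If the two F's are adjacent, glue them into one block, leaving 6 items to arrange: (6)!/(4!) = 30 ways.
Subtracting, 105 − 30 = 75 arrangements keep the F's apart.

75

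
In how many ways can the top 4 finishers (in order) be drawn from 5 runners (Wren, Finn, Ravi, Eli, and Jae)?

There are 5 choices for 1st place, 4 for 2nd, and so on down to 2 for position 4.
That gives 5 × 4 × 3 × 2 = 120.

120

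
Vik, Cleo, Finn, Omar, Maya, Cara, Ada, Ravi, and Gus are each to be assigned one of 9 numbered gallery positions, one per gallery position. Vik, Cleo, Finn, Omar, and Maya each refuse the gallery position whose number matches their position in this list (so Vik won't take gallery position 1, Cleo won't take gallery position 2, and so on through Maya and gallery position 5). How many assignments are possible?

Let Aᵢ (for 1 ≤ i ≤ 5) be the placements that put person i in their forbidden gallery position. Any j of these fix j positions, leaving (9−j)! ways to fill the rest, and there are C(5,j) ways to pick which j.
By inclusion–exclusion, the number of valid placements is Σ_{j=0}^{5} (−1)^j C(5,j)·(9−j)!.
Computing: 362880 − 201600 + 50400 − 7200 + 600 − 24 = 205056.

205056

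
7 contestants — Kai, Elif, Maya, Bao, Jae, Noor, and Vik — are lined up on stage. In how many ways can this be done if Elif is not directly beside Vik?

3600

There are 7! = 5040 arrangements in all. If Elif and Vik are adjacent, merging them into one block gives 2·(6)! = 1440 arrangements.
So 5040 − 1440 = 3600 arrangements keep them apart.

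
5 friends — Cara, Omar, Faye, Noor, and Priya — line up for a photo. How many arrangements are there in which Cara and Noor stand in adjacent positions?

48

Place the 3 others and the Cara-Noor pair as 4 objects in a line; the pair has 2 internal arrangements.
That gives 2 × 4! = 2 × 24 = 48.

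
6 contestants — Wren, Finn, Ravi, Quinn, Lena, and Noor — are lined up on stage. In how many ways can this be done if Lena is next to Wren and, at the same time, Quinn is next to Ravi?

96

Treat {Lena,Wren} as one block (2 orders) and {Quinn,Ravi} as another (2 orders).
That leaves 4 units to arrange: 2 × 2 × 4! = 4 × 24 = 96.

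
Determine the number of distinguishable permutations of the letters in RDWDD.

20

Letter multiplicities in RDWDD: D×3, R×1, W×1.
The number of distinct arrangements is 5!/(3!) = 120/6 = 20.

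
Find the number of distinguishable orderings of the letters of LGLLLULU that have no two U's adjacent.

Total arrangements of LGLLLULU: 8!/(5!·2!) = 168.
Arrangements with the U's together: treat UU as one letter, giving (7)!/(5!) = 42.
Subtracting, 168 − 42 = 126 arrangements keep the U's apart.

126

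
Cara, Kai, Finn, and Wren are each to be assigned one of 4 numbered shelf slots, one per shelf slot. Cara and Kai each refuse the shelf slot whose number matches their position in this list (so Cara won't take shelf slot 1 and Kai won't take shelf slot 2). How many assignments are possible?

Let Aᵢ (for i ∈ {1, 2}) be the placements that put person i in their forbidden shelf slot. Any j of these fix j positions, leaving (4−j)! ways to fill the rest, and there are C(2,j) ways to pick which j.
By inclusion–exclusion, the number of valid placements is Σ_{j=0}^{2} (−1)^j C(2,j)·(4−j)!.
Computing: 24 − 12 + 2 = 14.

14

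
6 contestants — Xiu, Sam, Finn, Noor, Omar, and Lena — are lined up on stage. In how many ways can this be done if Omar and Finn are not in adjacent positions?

There are 6! = 720 arrangements in all. If Omar and Finn are adjacent, merging them into one block gives 2·(5)! = 240 arrangements.
Complementary counting: 720 − 240 = 480.

480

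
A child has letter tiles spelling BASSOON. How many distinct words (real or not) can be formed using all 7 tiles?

Letter multiplicities in BASSOON: A×1, B×1, N×1, O×2, S×2.
The number of distinct arrangements is 7!/(2!·2!) = 5040/4 = 1260.

1260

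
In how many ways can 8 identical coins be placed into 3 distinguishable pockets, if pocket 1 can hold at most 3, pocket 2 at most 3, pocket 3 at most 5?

Ignoring the caps, the number of non-negative solutions to x_1+…+x_3 = 8 is C(10,2) = 45.
Subtract solutions that violate a single cap (substitute x_i' = x_i − (cap_i+1)): x_1 ≥ 4 gives C(6,2) = 15; x_2 ≥ 4 gives C(6,2) = 15; x_3 ≥ 6 gives C(4,2) = 6. Together 36.
Add back pairs where two caps are both exceeded: 1 + 0 + 0 = 1.
By inclusion–exclusion the count is 45 − 36 + 1 = 10.

10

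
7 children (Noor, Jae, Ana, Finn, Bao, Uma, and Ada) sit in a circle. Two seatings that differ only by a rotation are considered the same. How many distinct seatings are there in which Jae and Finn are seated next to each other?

240

Treat {Jae, Finn} as one unit (2 internal orders) and seat the resulting 6 units around the table: (5)! circular arrangements.
So 2 × (5)! = 2 × 120 = 240.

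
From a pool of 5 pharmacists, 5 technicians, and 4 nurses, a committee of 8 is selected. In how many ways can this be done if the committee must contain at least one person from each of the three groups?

2940

Unrestricted: C(14,8) = 3003 ways to pick any 8 of the 14.
Selections missing a whole group: no pharmacists → C(9,8) = 9; no technicians → C(9,8) = 9; no nurses → C(10,8) = 45.
Add back selections omitting two groups (i.e. drawn from a single group): C(5,8) + C(5,8) + C(4,8) = 0.
By inclusion–exclusion: 3003 − 63 + 0 = 2940.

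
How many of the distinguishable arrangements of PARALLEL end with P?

420

Fix P in the last position and arrange the remaining 7 letters.
Those 7 letters have A appearing twice and L appearing 3 times, giving (7)!/(3!·2!) = 420.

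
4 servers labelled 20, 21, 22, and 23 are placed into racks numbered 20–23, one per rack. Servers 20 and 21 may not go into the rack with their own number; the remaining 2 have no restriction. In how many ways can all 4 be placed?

Let Aᵢ (for i ∈ {20, 21}) be the placements that put server i in its forbidden rack. Any j of these fix j positions, leaving (4−j)! ways to fill the rest, and there are C(2,j) ways to pick which j.
By inclusion–exclusion, the number of valid placements is Σ_{j=0}^{2} (−1)^j C(2,j)·(4−j)!.
Computing: 24 − 12 + 2 = 14.

14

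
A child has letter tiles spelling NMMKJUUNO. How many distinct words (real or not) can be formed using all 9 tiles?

Letter multiplicities in NMMKJUUNO: J×1, K×1, M×2, N×2, O×1, U×2.
Dividing 9! = 362880 by 2!·2!·2! = 8 for the repeated letters gives 45360.

45360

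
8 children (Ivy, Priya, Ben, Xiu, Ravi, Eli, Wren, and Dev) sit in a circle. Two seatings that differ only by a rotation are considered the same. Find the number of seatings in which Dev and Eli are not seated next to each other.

Without the restriction there are (7)! = 5040 seatings.
Those with Dev next to Eli: fuse the pair into one unit and seat 7 units around a circle — 2·(6)! = 1440.
Subtracting, 5040 − 1440 = 3600.

3600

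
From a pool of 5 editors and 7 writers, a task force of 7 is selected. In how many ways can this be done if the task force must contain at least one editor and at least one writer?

Total 7-person selections from all 12: C(12,7) = 792.
Selections missing a whole group: no editors → C(7,7) = 1; no writers → C(5,7) = 0.
Both groups omitted at once is impossible, so 792 − 1 = 791.

791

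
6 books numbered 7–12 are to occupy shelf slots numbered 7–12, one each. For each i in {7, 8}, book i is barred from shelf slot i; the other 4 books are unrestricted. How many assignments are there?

504

Let Aᵢ (for i ∈ {7, 8}) be the placements that put book i in its forbidden shelf slot. Any j of these fix j positions, leaving (6−j)! ways to fill the rest, and there are C(2,j) ways to pick which j.
By inclusion–exclusion, the number of valid placements is Σ_{j=0}^{2} (−1)^j C(2,j)·(6−j)!.
Computing: 720 − 240 + 24 = 504.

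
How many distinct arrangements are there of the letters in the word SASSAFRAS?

The 9 letters of SASSAFRAS have repeats: A appearing 3 times and S appearing 4 times.
The number of distinct arrangements is 9!/(4!·3!) = 362880/144 = 2520.

2520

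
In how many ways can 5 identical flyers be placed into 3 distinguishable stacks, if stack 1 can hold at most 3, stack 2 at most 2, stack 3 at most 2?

6

Ignoring the caps, the number of non-negative solutions to x_1+…+x_3 = 5 is C(7,2) = 21.
Subtract solutions that violate a single cap (substitute x_i' = x_i − (cap_i+1)): x_1 ≥ 4 gives C(3,2) = 3; x_2 ≥ 3 gives C(4,2) = 6; x_3 ≥ 3 gives C(4,2) = 6. Together 15.
No two caps can be exceeded simultaneously, so the pair terms are all 0.
By inclusion–exclusion the count is 21 − 15 + 0 = 6.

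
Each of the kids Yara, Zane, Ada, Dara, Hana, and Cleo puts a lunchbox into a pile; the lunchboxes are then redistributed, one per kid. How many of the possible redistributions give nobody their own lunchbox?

265

Count assignments avoiding every fixed point. For any j of the 6 kids fixed to their own lunchbox, the other 6−j can be arranged in (6−j)! ways.
By inclusion–exclusion this is Σ_{j=0}^{6} (−1)^j C(6,j)·(6−j)!.
Computing: 720 − 720 + 360 − 120 + 30 − 6 + 1 = 265.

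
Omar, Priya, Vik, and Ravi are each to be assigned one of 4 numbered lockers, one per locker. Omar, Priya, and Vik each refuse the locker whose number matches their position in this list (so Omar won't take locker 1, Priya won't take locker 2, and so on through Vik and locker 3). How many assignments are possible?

11

Let Aᵢ (for i ∈ {1, 2, 3}) be the placements that put person i in their forbidden locker. Any j of these fix j positions, leaving (4−j)! ways to fill the rest, and there are C(3,j) ways to pick which j.
By inclusion–exclusion, the number of valid placements is Σ_{j=0}^{3} (−1)^j C(3,j)·(4−j)!.
Computing: 24 − 18 + 6 − 1 = 11.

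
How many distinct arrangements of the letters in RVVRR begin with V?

Fix V in the first position and arrange the remaining 4 letters.
Those 4 letters have R appearing 3 times, giving (4)!/(3!) = 4.

4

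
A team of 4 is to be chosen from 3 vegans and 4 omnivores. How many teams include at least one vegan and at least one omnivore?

34

Total 4-person selections from all 7: C(7,4) = 35.
Selections missing a whole group: no vegans → C(4,4) = 1; no omnivores → C(3,4) = 0.
Both groups omitted at once is impossible, so 35 − 1 = 34.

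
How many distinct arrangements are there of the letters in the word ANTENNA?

Letter multiplicities in ANTENNA: A×2, E×1, N×3, T×1.
Dividing 7! = 5040 by 3!·2! = 12 for the repeated letters gives 420.

420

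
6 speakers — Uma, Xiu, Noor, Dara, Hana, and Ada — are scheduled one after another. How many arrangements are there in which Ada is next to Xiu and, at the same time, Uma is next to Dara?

Treat {Ada,Xiu} as one block (2 orders) and {Uma,Dara} as another (2 orders).
That leaves 4 units to arrange: 2 × 2 × 4! = 4 × 24 = 96.

96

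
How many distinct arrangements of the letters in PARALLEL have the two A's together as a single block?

Treat the 2 copies of A as a single block. The multiset to arrange is then {AA, E, L, L, L, P, R}, 7 items in all.
That gives (7)!/(3!) = 840 arrangements.

840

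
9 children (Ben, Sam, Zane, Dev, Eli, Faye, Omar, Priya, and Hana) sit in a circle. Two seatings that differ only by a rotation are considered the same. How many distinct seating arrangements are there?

Fix one person's seat to break rotational symmetry; the remaining 8 people can be arranged in (8)! = 40320 ways.

40320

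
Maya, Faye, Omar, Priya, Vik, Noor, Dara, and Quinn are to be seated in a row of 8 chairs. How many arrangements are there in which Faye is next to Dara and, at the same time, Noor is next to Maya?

2880

Treat {Faye,Dara} as one block (2 orders) and {Noor,Maya} as another (2 orders).
That leaves 6 units to arrange: 2 × 2 × 6! = 4 × 720 = 2880.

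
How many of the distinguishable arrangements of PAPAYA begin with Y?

With the first slot taken by Y, it remains to arrange the other 5 letters (PAPAA).
Those 5 letters have A appearing 3 times and P appearing twice, giving (5)!/(3!·2!) = 10.

10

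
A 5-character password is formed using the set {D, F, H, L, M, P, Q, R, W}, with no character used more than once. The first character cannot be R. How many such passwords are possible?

13440

The first character has 9−1 = 8 choices (anything except R).
The remaining 4 characters are filled from the other 8 symbols without repetition: 8 × 7 × 6 × 5 = 1680.
Total: 8 × 1680 = 13440.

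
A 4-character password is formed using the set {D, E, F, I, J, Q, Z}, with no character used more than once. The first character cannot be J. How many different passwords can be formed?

The first character has 7−1 = 6 choices (anything except J).
The remaining 3 characters are filled from the other 6 symbols without repetition: 6 × 5 × 4 = 120.
Total: 6 × 120 = 720.

720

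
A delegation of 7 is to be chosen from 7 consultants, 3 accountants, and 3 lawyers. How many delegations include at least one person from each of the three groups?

1477

Unrestricted: C(13,7) = 1716 ways to pick any 7 of the 13.
Subtract selections that omit an entire group: no consultants → C(6,7) = 0; no accountants → C(10,7) = 120; no lawyers → C(10,7) = 120.
Add back selections omitting two groups (i.e. drawn from a single group): C(7,7) + C(3,7) + C(3,7) = 1.
By inclusion–exclusion: 1716 − 240 + 1 = 1477.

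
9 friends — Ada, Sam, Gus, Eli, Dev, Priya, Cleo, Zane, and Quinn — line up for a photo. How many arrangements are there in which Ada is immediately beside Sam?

Glue Ada and Sam into one block (2 internal orders), leaving 8 units to arrange in a row.
So the count is 2·(8)! = 80640.

80640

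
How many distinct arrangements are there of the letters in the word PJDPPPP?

PJDPPPP has 7 letters with P appearing 5 times.
So there are 7! / (5!) = 42 distinguishable arrangements.

42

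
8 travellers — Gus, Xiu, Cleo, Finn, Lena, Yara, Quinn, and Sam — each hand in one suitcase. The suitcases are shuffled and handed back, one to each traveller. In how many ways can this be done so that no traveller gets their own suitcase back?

Let Aᵢ be the assignments in which traveller i gets their own suitcase. We want the size of the complement of A₁∪…∪A_8.
By inclusion–exclusion this is Σ_{j=0}^{8} (−1)^j C(8,j)·(8−j)!.
Computing: 40320 − 40320 + 20160 − 6720 + 1680 − 336 + 56 − 8 + 1 = 14833.

14833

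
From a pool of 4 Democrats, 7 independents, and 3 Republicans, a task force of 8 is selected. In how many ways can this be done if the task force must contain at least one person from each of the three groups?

Unrestricted: C(14,8) = 3003 ways to pick any 8 of the 14.
Selections missing a whole group: no Democrats → C(10,8) = 45; no independents → C(7,8) = 0; no Republicans → C(11,8) = 165.
Add back selections omitting two groups (i.e. drawn from a single group): C(4,8) + C(7,8) + C(3,8) = 0.
By inclusion–exclusion: 3003 − 210 + 0 = 2793.

2793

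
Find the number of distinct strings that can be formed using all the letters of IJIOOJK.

IJIOOJK has 7 letters with I appearing twice, J appearing twice, and O appearing twice.
So there are 7! / (2!·2!·2!) = 630 distinguishable arrangements.

630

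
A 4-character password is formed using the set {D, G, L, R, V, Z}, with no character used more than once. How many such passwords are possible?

This is a permutation of 4 out of 6: P(6,4) = 6!/2!.
6 × 5 × 4 × 3 = 360.

360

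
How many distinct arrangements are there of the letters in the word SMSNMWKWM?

15120

SMSNMWKWM has 9 letters with M appearing 3 times, S appearing twice, and W appearing twice.
Dividing 9! = 362880 by 3!·2!·2! = 24 for the repeated letters gives 15120.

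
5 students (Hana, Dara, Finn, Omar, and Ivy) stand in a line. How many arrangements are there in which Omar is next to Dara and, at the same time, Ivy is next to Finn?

Treat {Omar,Dara} as one block (2 orders) and {Ivy,Finn} as another (2 orders).
That leaves 3 units to arrange: 2 × 2 × 3! = 4 × 6 = 24.

24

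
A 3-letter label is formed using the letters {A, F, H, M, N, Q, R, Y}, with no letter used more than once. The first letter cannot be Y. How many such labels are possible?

294

The first letter has 8−1 = 7 choices (anything except Y).
The remaining 2 letters are filled from the other 7 symbols without repetition: 7 × 6 = 42.
Total: 7 × 42 = 294.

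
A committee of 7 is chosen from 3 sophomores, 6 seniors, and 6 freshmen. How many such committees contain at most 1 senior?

Split by how many seniors are chosen (0 through 1).
Sum: C(6,0)·C(9,7) + C(6,1)·C(9,6) = 36 + 504 = 540.

540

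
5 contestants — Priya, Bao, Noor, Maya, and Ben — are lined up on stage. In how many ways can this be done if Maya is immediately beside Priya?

48

Place the 3 others and the Maya-Priya pair as 4 objects in a line; the pair has 2 internal arrangements.
So the count is 2·(4)! = 48.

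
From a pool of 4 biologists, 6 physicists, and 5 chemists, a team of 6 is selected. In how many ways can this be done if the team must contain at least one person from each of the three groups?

4250

With no constraint there are C(15,6) = 5005 possible selections.
Selections missing a whole group: no biologists → C(11,6) = 462; no physicists → C(9,6) = 84; no chemists → C(10,6) = 210.
Add back selections omitting two groups (i.e. drawn from a single group): C(4,6) + C(6,6) + C(5,6) = 1.
By inclusion–exclusion: 5005 − 756 + 1 = 4250.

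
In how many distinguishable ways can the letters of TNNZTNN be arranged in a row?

Letter multiplicities in TNNZTNN: N×4, T×2, Z×1.
The number of distinct arrangements is 7!/(4!·2!) = 5040/48 = 105.

105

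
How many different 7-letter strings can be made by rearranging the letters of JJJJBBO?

105

Letter multiplicities in JJJJBBO: B×2, J×4, O×1.
The number of distinct arrangements is 7!/(4!·2!) = 5040/48 = 105.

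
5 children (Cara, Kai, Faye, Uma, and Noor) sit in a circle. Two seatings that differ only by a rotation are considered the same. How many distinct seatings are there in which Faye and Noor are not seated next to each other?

All circular seatings of 5 people number (4)! = 24.
Those with Faye next to Noor: fuse the pair into one unit and seat 4 units around a circle — 2·(3)! = 12.
Subtracting, 24 − 12 = 12.

12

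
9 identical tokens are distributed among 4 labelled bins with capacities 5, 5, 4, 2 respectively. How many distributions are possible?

67

By stars and bars, unrestricted non-negative solutions to x_1+…+x_4 = 9 number C(9+3,3) = 220.
Subtract solutions that violate a single cap (substitute x_i' = x_i − (cap_i+1)): x_1 ≥ 6 gives C(6,3) = 20; x_2 ≥ 6 gives C(6,3) = 20; x_3 ≥ 5 gives C(7,3) = 35; x_4 ≥ 3 gives C(9,3) = 84. Together 159.
Add back pairs where two caps are both exceeded: 0 + 0 + 1 + 0 + 1 + 4 = 6.
By inclusion–exclusion the count is 220 − 159 + 6 = 67.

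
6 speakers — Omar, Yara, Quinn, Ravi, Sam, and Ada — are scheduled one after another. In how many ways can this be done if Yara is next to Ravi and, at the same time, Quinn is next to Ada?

96

Treat {Yara,Ravi} as one block (2 orders) and {Quinn,Ada} as another (2 orders).
That leaves 4 units to arrange: 2 × 2 × 4! = 4 × 24 = 96.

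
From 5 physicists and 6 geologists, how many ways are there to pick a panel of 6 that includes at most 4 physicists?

Split by how many physicists are chosen (0 through 4).
Sum: C(5,0)·C(6,6) + C(5,1)·C(6,5) + C(5,2)·C(6,4) + C(5,3)·C(6,3) + C(5,4)·C(6,2) = 1 + 30 + 150 + 200 + 75 = 456.

456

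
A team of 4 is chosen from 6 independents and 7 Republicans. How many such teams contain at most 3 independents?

Split by how many independents are chosen (0 through 3).
Sum: C(6,0)·C(7,4) + C(6,1)·C(7,3) + C(6,2)·C(7,2) + C(6,3)·C(7,1) = 35 + 210 + 315 + 140 = 700.

700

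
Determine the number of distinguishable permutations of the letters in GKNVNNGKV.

7560

Letter multiplicities in GKNVNNGKV: G×2, K×2, N×3, V×2.
So there are 9! / (3!·2!·2!·2!) = 7560 distinguishable arrangements.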